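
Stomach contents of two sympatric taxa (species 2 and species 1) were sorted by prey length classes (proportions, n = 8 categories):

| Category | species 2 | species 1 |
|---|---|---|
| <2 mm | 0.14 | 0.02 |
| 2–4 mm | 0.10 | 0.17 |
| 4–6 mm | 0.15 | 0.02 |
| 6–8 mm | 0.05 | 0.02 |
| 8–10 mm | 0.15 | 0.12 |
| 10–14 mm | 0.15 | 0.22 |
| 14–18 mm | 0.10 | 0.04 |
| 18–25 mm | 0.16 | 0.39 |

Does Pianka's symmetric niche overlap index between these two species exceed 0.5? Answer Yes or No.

Yes

Σ p₁ᵢp₂ᵢ = 0.0028 + 0.0170 + 0.0030 + 0.0010 + 0.0180 + 0.0330 + 0.0040 + 0.0624 = 0.1412
Σp_1ᵢ² = 0.14² + 0.10² + 0.15² + 0.05² + 0.15² + 0.15² + 0.10² + 0.16² = 0.0196 + 0.0100 + 0.0225 + 0.0025 + 0.0225 + 0.0225 + 0.0100 + 0.0256 = 0.1352
Σp_2ᵢ² = 0.02² + 0.17² + 0.02² + 0.02² + 0.12² + 0.22² + 0.04² + 0.39² = 0.0004 + 0.0289 + 0.0004 + 0.0004 + 0.0144 + 0.0484 + 0.0016 + 0.1521 = 0.2466
O = 0.1412 / √(0.1352 × 0.2466) = 0.1412 / 0.18259 = 0.7733
O = 0.7733 > 0.5 → Yes.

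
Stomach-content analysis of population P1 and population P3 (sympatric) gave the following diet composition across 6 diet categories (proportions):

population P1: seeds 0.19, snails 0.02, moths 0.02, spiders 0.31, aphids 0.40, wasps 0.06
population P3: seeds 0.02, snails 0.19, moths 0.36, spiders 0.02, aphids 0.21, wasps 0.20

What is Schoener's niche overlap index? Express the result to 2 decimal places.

0.35

Σ|p₁ᵢ − p₂ᵢ| = 0.17 + 0.17 + 0.34 + 0.29 + 0.19 + 0.14 = 1.30
D = 1 − ½ × 1.30 = 1 − 0.650 = 0.3500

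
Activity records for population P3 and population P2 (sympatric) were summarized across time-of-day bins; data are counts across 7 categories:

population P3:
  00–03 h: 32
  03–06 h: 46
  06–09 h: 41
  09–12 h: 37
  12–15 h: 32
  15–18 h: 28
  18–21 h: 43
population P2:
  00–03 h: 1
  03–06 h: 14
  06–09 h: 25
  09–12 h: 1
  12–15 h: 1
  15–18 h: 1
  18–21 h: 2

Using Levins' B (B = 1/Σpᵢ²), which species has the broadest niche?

Proportions for population P3 (n=259): 32/259=0.1236, 46/259=0.1776, 41/259=0.1583, 37/259=0.1429, 32/259=0.1236, 28/259=0.1081, 43/259=0.1660
Proportions for population P2 (n=45): 1/45=0.0222, 14/45=0.3111, 25/45=0.5556, 1/45=0.0222, 1/45=0.0222, 1/45=0.0222, 2/45=0.0444
Σp_P3ᵢ² = 0.1236² + 0.1776² + 0.1583² + 0.1429² + 0.1236² + 0.1081² + 0.1660² = 0.015277 + 0.031542 + 0.025059 + 0.020420 + 0.015277 + 0.011686 + 0.027556 = 0.146817
B_P3 = 1 / 0.146817 = 6.8112
Σp_P2ᵢ² = 0.0222² + 0.3111² + 0.5556² + 0.0222² + 0.0222² + 0.0222² + 0.0444² = 0.000493 + 0.096783 + 0.308691 + 0.000493 + 0.000493 + 0.000493 + 0.001971 = 0.409417
B_P2 = 1 / 0.409417 = 2.4425
Highest B → broadest niche (most generalist): population P3 (B = 6.81).

population P3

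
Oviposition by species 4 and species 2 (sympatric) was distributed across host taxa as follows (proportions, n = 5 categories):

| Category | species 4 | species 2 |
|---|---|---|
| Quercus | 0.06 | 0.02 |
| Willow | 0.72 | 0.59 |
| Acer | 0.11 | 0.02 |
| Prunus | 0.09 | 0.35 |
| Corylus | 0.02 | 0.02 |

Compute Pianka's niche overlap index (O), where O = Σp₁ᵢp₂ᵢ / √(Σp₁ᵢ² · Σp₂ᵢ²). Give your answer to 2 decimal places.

Σ p₁ᵢp₂ᵢ = 0.0012 + 0.4248 + 0.0022 + 0.0315 + 0.0004 = 0.4601
Σp_1ᵢ² = 0.06² + 0.72² + 0.11² + 0.09² + 0.02² = 0.0036 + 0.5184 + 0.0121 + 0.0081 + 0.0004 = 0.5426
Σp_2ᵢ² = 0.02² + 0.59² + 0.02² + 0.35² + 0.02² = 0.0004 + 0.3481 + 0.0004 + 0.1225 + 0.0004 = 0.4718
O = 0.4601 / √(0.5426 × 0.4718) = 0.4601 / 0.50596 = 0.9094

0.91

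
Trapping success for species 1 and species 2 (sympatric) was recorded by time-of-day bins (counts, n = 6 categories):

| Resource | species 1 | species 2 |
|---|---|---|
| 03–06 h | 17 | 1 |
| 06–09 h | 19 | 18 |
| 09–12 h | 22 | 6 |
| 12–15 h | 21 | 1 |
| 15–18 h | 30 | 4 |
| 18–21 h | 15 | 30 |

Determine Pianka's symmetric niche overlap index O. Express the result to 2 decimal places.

0.58

Proportions for species 1 (n=124): 17/124=0.1371, 19/124=0.1532, 22/124=0.1774, 21/124=0.1694, 30/124=0.2419, 15/124=0.1210
Proportions for species 2 (n=60): 1/60=0.0167, 18/60=0.3000, 6/60=0.1000, 1/60=0.0167, 4/60=0.0667, 30/60=0.5000
Σ p₁ᵢp₂ᵢ = 0.002290 + 0.045960 + 0.017740 + 0.002829 + 0.016135 + 0.060500 = 0.145454
Σp_1ᵢ² = 0.1371² + 0.1532² + 0.1774² + 0.1694² + 0.2419² + 0.1210² = 0.018796 + 0.023470 + 0.031471 + 0.028696 + 0.058516 + 0.014641 = 0.175590
Σp_2ᵢ² = 0.0167² + 0.3000² + 0.1000² + 0.0167² + 0.0667² + 0.5000² = 0.000279 + 0.090000 + 0.010000 + 0.000279 + 0.004449 + 0.250000 = 0.355007
O = 0.145454 / √(0.175590 × 0.355007) = 0.145454 / 0.2496711 = 0.5826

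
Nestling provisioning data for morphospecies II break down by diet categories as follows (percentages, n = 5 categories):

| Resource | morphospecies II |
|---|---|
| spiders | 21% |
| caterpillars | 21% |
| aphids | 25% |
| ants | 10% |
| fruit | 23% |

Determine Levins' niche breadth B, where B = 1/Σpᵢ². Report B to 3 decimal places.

4.682

Convert percentages to proportions (divide by 100).
Σpᵢ² = 0.21² + 0.21² + 0.25² + 0.10² + 0.23² = 0.0441 + 0.0441 + 0.0625 + 0.0100 + 0.0529 = 0.2136
B = 1 / 0.2136 = 4.68165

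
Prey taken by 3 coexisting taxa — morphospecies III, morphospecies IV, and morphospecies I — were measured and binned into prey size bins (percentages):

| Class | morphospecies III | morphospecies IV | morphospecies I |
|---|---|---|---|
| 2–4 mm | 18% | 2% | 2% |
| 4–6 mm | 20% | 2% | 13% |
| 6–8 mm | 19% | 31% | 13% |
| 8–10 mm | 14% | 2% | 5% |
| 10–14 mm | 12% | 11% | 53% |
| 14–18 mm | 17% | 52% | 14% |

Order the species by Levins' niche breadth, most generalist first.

morphospecies III > morphospecies I > morphospecies IV

Convert percentages to proportions (divide by 100).
Σp_IIIᵢ² = 0.18² + 0.20² + 0.19² + 0.14² + 0.12² + 0.17² = 0.0324 + 0.0400 + 0.0361 + 0.0196 + 0.0144 + 0.0289 = 0.1714
B_III = 1 / 0.1714 = 5.8343
Σp_IVᵢ² = 0.02² + 0.02² + 0.31² + 0.02² + 0.11² + 0.52² = 0.0004 + 0.0004 + 0.0961 + 0.0004 + 0.0121 + 0.2704 = 0.3798
B_IV = 1 / 0.3798 = 2.6330
Σp_Iᵢ² = 0.02² + 0.13² + 0.13² + 0.05² + 0.53² + 0.14² = 0.0004 + 0.0169 + 0.0169 + 0.0025 + 0.2809 + 0.0196 = 0.3372
B_I = 1 / 0.3372 = 2.9656
Ranking by B (broadest → narrowest): morphospecies III (5.83) > morphospecies I (2.97) > morphospecies IV (2.63)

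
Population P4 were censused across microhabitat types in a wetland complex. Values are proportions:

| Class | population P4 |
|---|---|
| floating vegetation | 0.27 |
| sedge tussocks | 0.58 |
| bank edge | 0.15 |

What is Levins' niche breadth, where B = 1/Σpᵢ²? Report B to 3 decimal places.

2.316

Σpᵢ² = 0.27² + 0.58² + 0.15² = 0.0729 + 0.3364 + 0.0225 = 0.4318
B = 1 / 0.4318 = 2.31589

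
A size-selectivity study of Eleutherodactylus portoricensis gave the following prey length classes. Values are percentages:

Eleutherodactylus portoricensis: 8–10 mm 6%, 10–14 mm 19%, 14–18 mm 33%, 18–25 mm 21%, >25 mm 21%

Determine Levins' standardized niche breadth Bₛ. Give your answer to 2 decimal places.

Convert percentages to proportions (divide by 100).
Σpᵢ² = 0.06² + 0.19² + 0.33² + 0.21² + 0.21² = 0.0036 + 0.0361 + 0.1089 + 0.0441 + 0.0441 = 0.2368
B = 1 / 0.2368 = 4.2230
Bₛ = (B − 1)/(n − 1) = (4.2230 − 1)/(5 − 1) = 3.2230/4 = 0.8058

0.81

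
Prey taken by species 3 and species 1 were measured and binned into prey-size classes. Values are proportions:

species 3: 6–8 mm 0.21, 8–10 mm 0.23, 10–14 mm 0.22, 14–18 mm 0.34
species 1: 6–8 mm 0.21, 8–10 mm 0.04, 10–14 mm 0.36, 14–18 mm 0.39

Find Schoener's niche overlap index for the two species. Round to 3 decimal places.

0.810

Σ|p₁ᵢ − p₂ᵢ| = 0.00 + 0.19 + 0.14 + 0.05 = 0.38
D = 1 − ½ × 0.38 = 1 − 0.190 = 0.81000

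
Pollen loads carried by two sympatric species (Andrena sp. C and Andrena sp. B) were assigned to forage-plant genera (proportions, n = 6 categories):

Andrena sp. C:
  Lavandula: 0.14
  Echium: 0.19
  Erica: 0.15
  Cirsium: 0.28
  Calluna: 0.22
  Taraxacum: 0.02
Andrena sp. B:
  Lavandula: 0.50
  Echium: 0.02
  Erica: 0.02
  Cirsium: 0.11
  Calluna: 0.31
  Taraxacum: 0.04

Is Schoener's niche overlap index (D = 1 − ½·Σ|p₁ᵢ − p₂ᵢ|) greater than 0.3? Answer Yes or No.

Σ|p₁ᵢ − p₂ᵢ| = 0.36 + 0.17 + 0.13 + 0.17 + 0.09 + 0.02 = 0.94
D = 1 − ½ × 0.94 = 1 − 0.470 = 0.5300
D = 0.5300 > 0.3 → Yes.

Yes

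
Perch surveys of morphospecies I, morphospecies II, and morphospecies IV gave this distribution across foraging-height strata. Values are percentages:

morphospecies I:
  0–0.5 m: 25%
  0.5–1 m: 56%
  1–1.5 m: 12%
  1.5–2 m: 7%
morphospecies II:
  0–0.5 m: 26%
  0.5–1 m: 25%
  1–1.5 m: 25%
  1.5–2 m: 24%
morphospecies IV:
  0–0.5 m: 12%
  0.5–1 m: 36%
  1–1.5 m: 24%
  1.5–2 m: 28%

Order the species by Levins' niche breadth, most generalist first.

morphospecies II > morphospecies IV > morphospecies I

Convert percentages to proportions (divide by 100).
Σp_Iᵢ² = 0.25² + 0.56² + 0.12² + 0.07² = 0.0625 + 0.3136 + 0.0144 + 0.0049 = 0.3954
B_I = 1 / 0.3954 = 2.5291
Σp_IIᵢ² = 0.26² + 0.25² + 0.25² + 0.24² = 0.0676 + 0.0625 + 0.0625 + 0.0576 = 0.2502
B_II = 1 / 0.2502 = 3.9968
Σp_IVᵢ² = 0.12² + 0.36² + 0.24² + 0.28² = 0.0144 + 0.1296 + 0.0576 + 0.0784 = 0.2800
B_IV = 1 / 0.2800 = 3.5714
Ranking by B (broadest → narrowest): morphospecies II (4.00) > morphospecies IV (3.57) > morphospecies I (2.53)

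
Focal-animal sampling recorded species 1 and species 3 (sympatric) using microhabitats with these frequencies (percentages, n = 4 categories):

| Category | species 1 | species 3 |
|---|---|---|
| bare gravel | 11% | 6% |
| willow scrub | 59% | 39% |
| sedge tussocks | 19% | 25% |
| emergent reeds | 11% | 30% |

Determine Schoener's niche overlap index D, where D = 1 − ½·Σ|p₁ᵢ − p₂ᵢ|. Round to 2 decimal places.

Convert percentages to proportions (divide by 100).
Σ|p₁ᵢ − p₂ᵢ| = 0.05 + 0.20 + 0.06 + 0.19 = 0.50
D = 1 − ½ × 0.50 = 1 − 0.250 = 0.7500

0.75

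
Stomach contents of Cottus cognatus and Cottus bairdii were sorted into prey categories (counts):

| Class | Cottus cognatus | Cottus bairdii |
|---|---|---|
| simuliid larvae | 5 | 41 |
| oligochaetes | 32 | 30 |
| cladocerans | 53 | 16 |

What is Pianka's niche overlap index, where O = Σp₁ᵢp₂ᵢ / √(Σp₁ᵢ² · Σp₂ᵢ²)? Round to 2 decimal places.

0.61

Proportions for Cottus cognatus (n=90): 5/90=0.0556, 32/90=0.3556, 53/90=0.5889
Proportions for Cottus bairdii (n=87): 41/87=0.4713, 30/87=0.3448, 16/87=0.1839
Σ p₁ᵢp₂ᵢ = 0.026204 + 0.122611 + 0.108299 = 0.257114
Σp_1ᵢ² = 0.0556² + 0.3556² + 0.5889² = 0.003091 + 0.126451 + 0.346803 = 0.476345
Σp_2ᵢ² = 0.4713² + 0.3448² + 0.1839² = 0.222124 + 0.118887 + 0.033819 = 0.374830
O = 0.257114 / √(0.476345 × 0.374830) = 0.257114 / 0.4225499 = 0.6085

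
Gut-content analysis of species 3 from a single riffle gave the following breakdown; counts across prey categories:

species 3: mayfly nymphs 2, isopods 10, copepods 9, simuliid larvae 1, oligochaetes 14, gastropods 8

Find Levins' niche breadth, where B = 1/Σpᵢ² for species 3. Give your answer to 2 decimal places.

4.34

Proportions for species 3 (n=44): 2/44=0.0455, 10/44=0.2273, 9/44=0.2045, 1/44=0.0227, 14/44=0.3182, 8/44=0.1818
Σpᵢ² = 0.0455² + 0.2273² + 0.2045² + 0.0227² + 0.3182² + 0.1818² = 0.002070 + 0.051665 + 0.041820 + 0.000515 + 0.101251 + 0.033051 = 0.230372
B = 1 / 0.230372 = 4.3408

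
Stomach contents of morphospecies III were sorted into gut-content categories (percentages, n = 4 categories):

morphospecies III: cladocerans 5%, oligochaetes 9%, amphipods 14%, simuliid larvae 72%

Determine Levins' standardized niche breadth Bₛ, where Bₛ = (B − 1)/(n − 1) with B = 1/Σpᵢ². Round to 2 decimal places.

0.27

Convert percentages to proportions (divide by 100).
Σpᵢ² = 0.05² + 0.09² + 0.14² + 0.72² = 0.0025 + 0.0081 + 0.0196 + 0.5184 = 0.5486
B = 1 / 0.5486 = 1.8228
Bₛ = (B − 1)/(n − 1) = (1.8228 − 1)/(4 − 1) = 0.8228/3 = 0.2743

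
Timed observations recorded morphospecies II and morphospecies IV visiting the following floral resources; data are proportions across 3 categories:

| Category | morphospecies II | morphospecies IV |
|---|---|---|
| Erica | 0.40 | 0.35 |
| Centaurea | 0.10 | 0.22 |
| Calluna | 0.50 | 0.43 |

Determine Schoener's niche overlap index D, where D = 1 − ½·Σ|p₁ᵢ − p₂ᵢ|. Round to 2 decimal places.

0.88

Σ|p₁ᵢ − p₂ᵢ| = 0.05 + 0.12 + 0.07 = 0.24
D = 1 − ½ × 0.24 = 1 − 0.120 = 0.8800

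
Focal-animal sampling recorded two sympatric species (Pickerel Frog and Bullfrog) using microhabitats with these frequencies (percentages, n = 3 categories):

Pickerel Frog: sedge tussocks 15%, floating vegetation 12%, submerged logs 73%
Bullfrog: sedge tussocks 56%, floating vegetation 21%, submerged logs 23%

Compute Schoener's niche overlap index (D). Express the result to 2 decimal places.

Convert percentages to proportions (divide by 100).
Σ|p₁ᵢ − p₂ᵢ| = 0.41 + 0.09 + 0.50 = 1.00
D = 1 − ½ × 1.00 = 1 − 0.500 = 0.5000

0.50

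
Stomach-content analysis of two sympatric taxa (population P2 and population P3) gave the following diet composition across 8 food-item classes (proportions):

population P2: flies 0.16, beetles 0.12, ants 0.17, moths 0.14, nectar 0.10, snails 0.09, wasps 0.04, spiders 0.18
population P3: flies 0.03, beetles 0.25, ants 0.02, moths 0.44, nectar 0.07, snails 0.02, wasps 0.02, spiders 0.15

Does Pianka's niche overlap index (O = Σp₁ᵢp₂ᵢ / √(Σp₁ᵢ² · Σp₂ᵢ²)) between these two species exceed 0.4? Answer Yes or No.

Σ p₁ᵢp₂ᵢ = 0.0048 + 0.0300 + 0.0034 + 0.0616 + 0.0070 + 0.0018 + 0.0008 + 0.0270 = 0.1364
Σp_1ᵢ² = 0.16² + 0.12² + 0.17² + 0.14² + 0.10² + 0.09² + 0.04² + 0.18² = 0.0256 + 0.0144 + 0.0289 + 0.0196 + 0.0100 + 0.0081 + 0.0016 + 0.0324 = 0.1406
Σp_2ᵢ² = 0.03² + 0.25² + 0.02² + 0.44² + 0.07² + 0.02² + 0.02² + 0.15² = 0.0009 + 0.0625 + 0.0004 + 0.1936 + 0.0049 + 0.0004 + 0.0004 + 0.0225 = 0.2856
O = 0.1364 / √(0.1406 × 0.2856) = 0.1364 / 0.20039 = 0.6807
O = 0.6807 > 0.4 → Yes.

Yes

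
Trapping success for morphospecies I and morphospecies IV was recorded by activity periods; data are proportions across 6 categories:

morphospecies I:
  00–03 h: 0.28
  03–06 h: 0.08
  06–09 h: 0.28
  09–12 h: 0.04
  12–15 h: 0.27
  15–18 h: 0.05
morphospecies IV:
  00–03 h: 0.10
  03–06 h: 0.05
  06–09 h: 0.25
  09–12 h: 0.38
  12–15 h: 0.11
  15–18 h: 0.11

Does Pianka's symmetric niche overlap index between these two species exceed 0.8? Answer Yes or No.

Σ p₁ᵢp₂ᵢ = 0.0280 + 0.0040 + 0.0700 + 0.0152 + 0.0297 + 0.0055 = 0.1524
Σp_1ᵢ² = 0.28² + 0.08² + 0.28² + 0.04² + 0.27² + 0.05² = 0.0784 + 0.0064 + 0.0784 + 0.0016 + 0.0729 + 0.0025 = 0.2402
Σp_2ᵢ² = 0.10² + 0.05² + 0.25² + 0.38² + 0.11² + 0.11² = 0.0100 + 0.0025 + 0.0625 + 0.1444 + 0.0121 + 0.0121 = 0.2436
O = 0.1524 / √(0.2402 × 0.2436) = 0.1524 / 0.24189 = 0.6300
O = 0.6300 < 0.8 → No.

No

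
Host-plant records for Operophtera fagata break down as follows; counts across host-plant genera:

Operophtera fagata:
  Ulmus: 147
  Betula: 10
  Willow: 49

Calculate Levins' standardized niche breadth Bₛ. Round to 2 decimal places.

Proportions for Operophtera fagata (n=206): 147/206=0.7136, 10/206=0.0485, 49/206=0.2379
Σpᵢ² = 0.7136² + 0.0485² + 0.2379² = 0.509225 + 0.002352 + 0.056596 = 0.568173
B = 1 / 0.568173 = 1.7600
Bₛ = (B − 1)/(n − 1) = (1.7600 − 1)/(3 − 1) = 0.7600/2 = 0.3800

0.38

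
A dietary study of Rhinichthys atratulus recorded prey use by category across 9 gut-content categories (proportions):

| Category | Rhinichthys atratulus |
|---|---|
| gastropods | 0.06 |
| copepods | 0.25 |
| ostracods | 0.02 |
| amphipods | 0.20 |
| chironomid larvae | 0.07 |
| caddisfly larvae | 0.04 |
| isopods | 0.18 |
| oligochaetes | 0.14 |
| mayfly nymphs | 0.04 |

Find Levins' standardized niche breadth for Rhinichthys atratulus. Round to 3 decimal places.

Σpᵢ² = 0.06² + 0.25² + 0.02² + 0.20² + 0.07² + 0.04² + 0.18² + 0.14² + 0.04² = 0.0036 + 0.0625 + 0.0004 + 0.0400 + 0.0049 + 0.0016 + 0.0324 + 0.0196 + 0.0016 = 0.1666
B = 1 / 0.1666 = 6.00240
Bₛ = (B − 1)/(n − 1) = (6.00240 − 1)/(9 − 1) = 5.00240/8 = 0.62530

0.625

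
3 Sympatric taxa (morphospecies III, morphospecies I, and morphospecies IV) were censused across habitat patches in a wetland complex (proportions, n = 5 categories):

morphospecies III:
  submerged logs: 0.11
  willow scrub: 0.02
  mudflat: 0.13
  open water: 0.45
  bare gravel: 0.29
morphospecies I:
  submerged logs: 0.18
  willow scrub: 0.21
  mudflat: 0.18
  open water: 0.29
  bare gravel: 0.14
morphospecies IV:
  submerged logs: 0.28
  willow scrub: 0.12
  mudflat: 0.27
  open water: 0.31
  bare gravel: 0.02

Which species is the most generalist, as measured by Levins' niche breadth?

Σp_IIIᵢ² = 0.11² + 0.02² + 0.13² + 0.45² + 0.29² = 0.0121 + 0.0004 + 0.0169 + 0.2025 + 0.0841 = 0.3160
B_III = 1 / 0.3160 = 3.1646
Σp_Iᵢ² = 0.18² + 0.21² + 0.18² + 0.29² + 0.14² = 0.0324 + 0.0441 + 0.0324 + 0.0841 + 0.0196 = 0.2126
B_I = 1 / 0.2126 = 4.7037
Σp_IVᵢ² = 0.28² + 0.12² + 0.27² + 0.31² + 0.02² = 0.0784 + 0.0144 + 0.0729 + 0.0961 + 0.0004 = 0.2622
B_IV = 1 / 0.2622 = 3.8139
Highest B → broadest niche (most generalist): morphospecies I (B = 4.70).

morphospecies I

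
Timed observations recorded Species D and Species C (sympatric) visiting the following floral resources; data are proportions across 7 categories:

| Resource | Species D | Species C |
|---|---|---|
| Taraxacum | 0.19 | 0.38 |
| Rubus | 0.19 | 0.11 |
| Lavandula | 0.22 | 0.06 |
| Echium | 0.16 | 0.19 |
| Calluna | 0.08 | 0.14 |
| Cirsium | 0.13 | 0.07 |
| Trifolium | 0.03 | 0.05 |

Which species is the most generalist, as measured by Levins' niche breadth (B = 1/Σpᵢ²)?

Species D

Σp_Dᵢ² = 0.19² + 0.19² + 0.22² + 0.16² + 0.08² + 0.13² + 0.03² = 0.0361 + 0.0361 + 0.0484 + 0.0256 + 0.0064 + 0.0169 + 0.0009 = 0.1704
B_D = 1 / 0.1704 = 5.8685
Σp_Cᵢ² = 0.38² + 0.11² + 0.06² + 0.19² + 0.14² + 0.07² + 0.05² = 0.1444 + 0.0121 + 0.0036 + 0.0361 + 0.0196 + 0.0049 + 0.0025 = 0.2232
B_C = 1 / 0.2232 = 4.4803
Highest B → broadest niche (most generalist): Species D (B = 5.87).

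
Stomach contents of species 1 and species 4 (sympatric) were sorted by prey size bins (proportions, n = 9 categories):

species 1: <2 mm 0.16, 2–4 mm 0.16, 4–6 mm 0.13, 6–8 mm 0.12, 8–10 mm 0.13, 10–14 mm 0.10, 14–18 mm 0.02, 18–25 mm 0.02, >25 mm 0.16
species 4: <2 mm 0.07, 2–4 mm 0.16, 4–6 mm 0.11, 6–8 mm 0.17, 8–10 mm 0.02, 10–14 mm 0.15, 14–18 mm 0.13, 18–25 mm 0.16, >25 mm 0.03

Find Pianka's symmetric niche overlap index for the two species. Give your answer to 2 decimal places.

0.73

Σ p₁ᵢp₂ᵢ = 0.0112 + 0.0256 + 0.0143 + 0.0204 + 0.0026 + 0.0150 + 0.0026 + 0.0032 + 0.0048 = 0.0997
Σp_1ᵢ² = 0.16² + 0.16² + 0.13² + 0.12² + 0.13² + 0.10² + 0.02² + 0.02² + 0.16² = 0.0256 + 0.0256 + 0.0169 + 0.0144 + 0.0169 + 0.0100 + 0.0004 + 0.0004 + 0.0256 = 0.1358
Σp_2ᵢ² = 0.07² + 0.16² + 0.11² + 0.17² + 0.02² + 0.15² + 0.13² + 0.16² + 0.03² = 0.0049 + 0.0256 + 0.0121 + 0.0289 + 0.0004 + 0.0225 + 0.0169 + 0.0256 + 0.0009 = 0.1378
O = 0.0997 / √(0.1358 × 0.1378) = 0.0997 / 0.13680 = 0.7288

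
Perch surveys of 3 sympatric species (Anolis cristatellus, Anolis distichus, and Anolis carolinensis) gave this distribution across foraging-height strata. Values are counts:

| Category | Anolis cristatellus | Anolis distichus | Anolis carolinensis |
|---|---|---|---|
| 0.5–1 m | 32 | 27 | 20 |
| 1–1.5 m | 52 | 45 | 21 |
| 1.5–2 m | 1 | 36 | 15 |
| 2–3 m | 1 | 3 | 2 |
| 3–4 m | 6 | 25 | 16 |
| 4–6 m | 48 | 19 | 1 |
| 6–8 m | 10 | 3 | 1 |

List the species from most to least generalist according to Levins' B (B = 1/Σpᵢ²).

Anolis distichus > Anolis carolinensis > Anolis cristatellus

Proportions for Anolis cristatellus (n=150): 32/150=0.2133, 52/150=0.3467, 1/150=0.0067, 1/150=0.0067, 6/150=0.0400, 48/150=0.3200, 10/150=0.0667
Proportions for Anolis distichus (n=158): 27/158=0.1709, 45/158=0.2848, 36/158=0.2278, 3/158=0.0190, 25/158=0.1582, 19/158=0.1203, 3/158=0.0190
Proportions for Anolis carolinensis (n=76): 20/76=0.2632, 21/76=0.2763, 15/76=0.1974, 2/76=0.0263, 16/76=0.2105, 1/76=0.0132, 1/76=0.0132
Σp_crisᵢ² = 0.2133² + 0.3467² + 0.0067² + 0.0067² + 0.0400² + 0.3200² + 0.0667² = 0.045497 + 0.120201 + 0.000045 + 0.000045 + 0.001600 + 0.102400 + 0.004449 = 0.274237
B_cris = 1 / 0.274237 = 3.6465
Σp_distᵢ² = 0.1709² + 0.2848² + 0.2278² + 0.0190² + 0.1582² + 0.1203² + 0.0190² = 0.029207 + 0.081111 + 0.051893 + 0.000361 + 0.025027 + 0.014472 + 0.000361 = 0.202432
B_dist = 1 / 0.202432 = 4.9399
Σp_caroᵢ² = 0.2632² + 0.2763² + 0.1974² + 0.0263² + 0.2105² + 0.0132² + 0.0132² = 0.069274 + 0.076342 + 0.038967 + 0.000692 + 0.044310 + 0.000174 + 0.000174 = 0.229933
B_caro = 1 / 0.229933 = 4.3491
Ranking by B (broadest → narrowest): Anolis distichus (4.94) > Anolis carolinensis (4.35) > Anolis cristatellus (3.65)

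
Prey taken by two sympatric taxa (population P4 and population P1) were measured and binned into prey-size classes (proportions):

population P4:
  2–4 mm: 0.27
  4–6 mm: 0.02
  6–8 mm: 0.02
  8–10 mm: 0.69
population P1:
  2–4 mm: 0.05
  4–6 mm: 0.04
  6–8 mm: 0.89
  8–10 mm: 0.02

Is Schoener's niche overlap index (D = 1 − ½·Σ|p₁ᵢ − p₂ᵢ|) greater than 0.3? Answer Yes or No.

Σ|p₁ᵢ − p₂ᵢ| = 0.22 + 0.02 + 0.87 + 0.67 = 1.78
D = 1 − ½ × 1.78 = 1 − 0.890 = 0.1100
D = 0.1100 < 0.3 → No.

No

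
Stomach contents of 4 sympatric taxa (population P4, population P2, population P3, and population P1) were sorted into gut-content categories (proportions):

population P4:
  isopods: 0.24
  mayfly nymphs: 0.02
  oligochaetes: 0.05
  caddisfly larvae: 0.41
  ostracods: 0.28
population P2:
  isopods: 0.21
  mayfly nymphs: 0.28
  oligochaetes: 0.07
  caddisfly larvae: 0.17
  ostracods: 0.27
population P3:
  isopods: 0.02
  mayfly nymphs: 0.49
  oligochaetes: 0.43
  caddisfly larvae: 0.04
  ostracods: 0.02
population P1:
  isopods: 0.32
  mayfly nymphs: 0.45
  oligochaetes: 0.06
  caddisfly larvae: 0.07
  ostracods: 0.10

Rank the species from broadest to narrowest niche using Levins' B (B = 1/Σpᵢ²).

population P2 > population P4 > population P1 > population P3

Σp_P4ᵢ² = 0.24² + 0.02² + 0.05² + 0.41² + 0.28² = 0.0576 + 0.0004 + 0.0025 + 0.1681 + 0.0784 = 0.3070
B_P4 = 1 / 0.3070 = 3.2573
Σp_P2ᵢ² = 0.21² + 0.28² + 0.07² + 0.17² + 0.27² = 0.0441 + 0.0784 + 0.0049 + 0.0289 + 0.0729 = 0.2292
B_P2 = 1 / 0.2292 = 4.3630
Σp_P3ᵢ² = 0.02² + 0.49² + 0.43² + 0.04² + 0.02² = 0.0004 + 0.2401 + 0.1849 + 0.0016 + 0.0004 = 0.4274
B_P3 = 1 / 0.4274 = 2.3397
Σp_P1ᵢ² = 0.32² + 0.45² + 0.06² + 0.07² + 0.10² = 0.1024 + 0.2025 + 0.0036 + 0.0049 + 0.0100 = 0.3234
B_P1 = 1 / 0.3234 = 3.0921
Ranking by B (broadest → narrowest): population P2 (4.36) > population P4 (3.26) > population P1 (3.09) > population P3 (2.34)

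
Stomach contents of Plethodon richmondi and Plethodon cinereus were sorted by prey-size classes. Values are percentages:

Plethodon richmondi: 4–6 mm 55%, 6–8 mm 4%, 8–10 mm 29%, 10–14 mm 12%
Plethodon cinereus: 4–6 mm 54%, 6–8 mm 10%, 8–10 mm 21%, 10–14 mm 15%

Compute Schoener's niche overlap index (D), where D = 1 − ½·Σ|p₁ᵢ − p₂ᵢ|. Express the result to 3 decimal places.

0.910

Convert percentages to proportions (divide by 100).
Σ|p₁ᵢ − p₂ᵢ| = 0.01 + 0.06 + 0.08 + 0.03 = 0.18
D = 1 − ½ × 0.18 = 1 − 0.090 = 0.91000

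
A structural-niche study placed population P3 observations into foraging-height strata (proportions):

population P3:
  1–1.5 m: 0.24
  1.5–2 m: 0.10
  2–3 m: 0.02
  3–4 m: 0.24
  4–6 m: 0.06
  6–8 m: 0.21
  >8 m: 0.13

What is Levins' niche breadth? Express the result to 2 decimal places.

5.26

Σpᵢ² = 0.24² + 0.10² + 0.02² + 0.24² + 0.06² + 0.21² + 0.13² = 0.0576 + 0.0100 + 0.0004 + 0.0576 + 0.0036 + 0.0441 + 0.0169 = 0.1902
B = 1 / 0.1902 = 5.2576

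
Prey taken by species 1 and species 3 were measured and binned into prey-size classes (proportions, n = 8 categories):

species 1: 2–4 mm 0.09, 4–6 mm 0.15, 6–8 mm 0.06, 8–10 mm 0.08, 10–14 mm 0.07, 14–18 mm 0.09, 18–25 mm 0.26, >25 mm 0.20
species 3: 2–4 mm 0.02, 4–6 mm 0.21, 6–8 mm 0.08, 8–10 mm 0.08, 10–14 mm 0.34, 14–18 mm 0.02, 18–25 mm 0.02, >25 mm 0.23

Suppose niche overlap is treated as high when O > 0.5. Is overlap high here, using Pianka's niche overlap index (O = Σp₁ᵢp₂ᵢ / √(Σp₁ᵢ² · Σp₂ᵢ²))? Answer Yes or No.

Σ p₁ᵢp₂ᵢ = 0.0018 + 0.0315 + 0.0048 + 0.0064 + 0.0238 + 0.0018 + 0.0052 + 0.0460 = 0.1213
Σp_1ᵢ² = 0.09² + 0.15² + 0.06² + 0.08² + 0.07² + 0.09² + 0.26² + 0.20² = 0.0081 + 0.0225 + 0.0036 + 0.0064 + 0.0049 + 0.0081 + 0.0676 + 0.0400 = 0.1612
Σp_2ᵢ² = 0.02² + 0.21² + 0.08² + 0.08² + 0.34² + 0.02² + 0.02² + 0.23² = 0.0004 + 0.0441 + 0.0064 + 0.0064 + 0.1156 + 0.0004 + 0.0004 + 0.0529 = 0.2266
O = 0.1213 / √(0.1612 × 0.2266) = 0.1213 / 0.19112 = 0.6347
O = 0.6347 > 0.5 → Yes.

Yes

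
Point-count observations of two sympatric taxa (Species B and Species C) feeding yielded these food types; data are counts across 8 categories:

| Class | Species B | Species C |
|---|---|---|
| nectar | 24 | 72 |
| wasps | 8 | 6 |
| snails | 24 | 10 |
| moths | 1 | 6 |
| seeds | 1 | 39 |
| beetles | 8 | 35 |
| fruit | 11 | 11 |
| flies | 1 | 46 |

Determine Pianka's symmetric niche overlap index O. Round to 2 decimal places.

Proportions for Species B (n=78): 24/78=0.3077, 8/78=0.1026, 24/78=0.3077, 1/78=0.0128, 1/78=0.0128, 8/78=0.1026, 11/78=0.1410, 1/78=0.0128
Proportions for Species C (n=225): 72/225=0.3200, 6/225=0.0267, 10/225=0.0444, 6/225=0.0267, 39/225=0.1733, 35/225=0.1556, 11/225=0.0489, 46/225=0.2044
Σ p₁ᵢp₂ᵢ = 0.098464 + 0.002739 + 0.013662 + 0.000342 + 0.002218 + 0.015965 + 0.006895 + 0.002616 = 0.142901
Σp_1ᵢ² = 0.3077² + 0.1026² + 0.3077² + 0.0128² + 0.0128² + 0.1026² + 0.1410² + 0.0128² = 0.094679 + 0.010527 + 0.094679 + 0.000164 + 0.000164 + 0.010527 + 0.019881 + 0.000164 = 0.230785
Σp_2ᵢ² = 0.3200² + 0.0267² + 0.0444² + 0.0267² + 0.1733² + 0.1556² + 0.0489² + 0.2044² = 0.102400 + 0.000713 + 0.001971 + 0.000713 + 0.030033 + 0.024211 + 0.002391 + 0.041779 = 0.204211
O = 0.142901 / √(0.230785 × 0.204211) = 0.142901 / 0.2170918 = 0.6583

0.66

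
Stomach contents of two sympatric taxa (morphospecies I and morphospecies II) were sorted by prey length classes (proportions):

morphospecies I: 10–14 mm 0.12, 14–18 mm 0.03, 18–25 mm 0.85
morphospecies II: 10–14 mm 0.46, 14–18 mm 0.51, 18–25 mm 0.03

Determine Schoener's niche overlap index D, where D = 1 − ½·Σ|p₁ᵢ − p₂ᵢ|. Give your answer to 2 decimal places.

0.18

Σ|p₁ᵢ − p₂ᵢ| = 0.34 + 0.48 + 0.82 = 1.64
D = 1 − ½ × 1.64 = 1 − 0.820 = 0.1800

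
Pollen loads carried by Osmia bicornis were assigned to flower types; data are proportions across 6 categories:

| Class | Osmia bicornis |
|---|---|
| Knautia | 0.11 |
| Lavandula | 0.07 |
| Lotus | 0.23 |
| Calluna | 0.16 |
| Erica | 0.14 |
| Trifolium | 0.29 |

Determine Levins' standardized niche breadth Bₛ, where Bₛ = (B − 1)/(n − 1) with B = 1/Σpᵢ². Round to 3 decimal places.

0.804

Σpᵢ² = 0.11² + 0.07² + 0.23² + 0.16² + 0.14² + 0.29² = 0.0121 + 0.0049 + 0.0529 + 0.0256 + 0.0196 + 0.0841 = 0.1992
B = 1 / 0.1992 = 5.02008
Bₛ = (B − 1)/(n − 1) = (5.02008 − 1)/(6 − 1) = 4.02008/5 = 0.80402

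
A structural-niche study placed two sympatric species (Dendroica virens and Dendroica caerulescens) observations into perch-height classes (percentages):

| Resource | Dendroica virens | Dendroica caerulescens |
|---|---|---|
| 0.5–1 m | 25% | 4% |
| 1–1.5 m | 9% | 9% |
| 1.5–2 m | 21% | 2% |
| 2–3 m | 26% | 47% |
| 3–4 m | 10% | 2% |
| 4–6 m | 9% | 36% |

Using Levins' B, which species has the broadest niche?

Convert percentages to proportions (divide by 100).
Σp_vireᵢ² = 0.25² + 0.09² + 0.21² + 0.26² + 0.10² + 0.09² = 0.0625 + 0.0081 + 0.0441 + 0.0676 + 0.0100 + 0.0081 = 0.2004
B_vire = 1 / 0.2004 = 4.9900
Σp_caerᵢ² = 0.04² + 0.09² + 0.02² + 0.47² + 0.02² + 0.36² = 0.0016 + 0.0081 + 0.0004 + 0.2209 + 0.0004 + 0.1296 = 0.3610
B_caer = 1 / 0.3610 = 2.7701
Highest B → broadest niche (most generalist): Dendroica virens (B = 4.99).

Dendroica virens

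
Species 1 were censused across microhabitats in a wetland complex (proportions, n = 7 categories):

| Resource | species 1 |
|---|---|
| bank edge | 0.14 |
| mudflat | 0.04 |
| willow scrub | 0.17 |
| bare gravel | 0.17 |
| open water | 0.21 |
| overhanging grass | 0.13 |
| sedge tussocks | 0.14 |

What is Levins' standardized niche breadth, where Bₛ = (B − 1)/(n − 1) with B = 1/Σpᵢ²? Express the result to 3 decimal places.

0.878

Σpᵢ² = 0.14² + 0.04² + 0.17² + 0.17² + 0.21² + 0.13² + 0.14² = 0.0196 + 0.0016 + 0.0289 + 0.0289 + 0.0441 + 0.0169 + 0.0196 = 0.1596
B = 1 / 0.1596 = 6.26566
Bₛ = (B − 1)/(n − 1) = (6.26566 − 1)/(7 − 1) = 5.26566/6 = 0.87761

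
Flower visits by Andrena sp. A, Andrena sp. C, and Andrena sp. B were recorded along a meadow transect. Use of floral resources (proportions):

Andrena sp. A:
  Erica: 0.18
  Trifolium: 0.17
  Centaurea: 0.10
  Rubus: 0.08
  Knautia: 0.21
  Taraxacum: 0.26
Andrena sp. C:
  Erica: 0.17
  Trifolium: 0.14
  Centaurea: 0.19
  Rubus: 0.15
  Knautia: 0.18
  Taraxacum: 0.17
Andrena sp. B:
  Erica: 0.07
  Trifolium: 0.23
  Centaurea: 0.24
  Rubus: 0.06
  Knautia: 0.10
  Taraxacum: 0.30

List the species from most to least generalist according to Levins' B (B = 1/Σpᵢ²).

Σp_Aᵢ² = 0.18² + 0.17² + 0.10² + 0.08² + 0.21² + 0.26² = 0.0324 + 0.0289 + 0.0100 + 0.0064 + 0.0441 + 0.0676 = 0.1894
B_A = 1 / 0.1894 = 5.2798
Σp_Cᵢ² = 0.17² + 0.14² + 0.19² + 0.15² + 0.18² + 0.17² = 0.0289 + 0.0196 + 0.0361 + 0.0225 + 0.0324 + 0.0289 = 0.1684
B_C = 1 / 0.1684 = 5.9382
Σp_Bᵢ² = 0.07² + 0.23² + 0.24² + 0.06² + 0.10² + 0.30² = 0.0049 + 0.0529 + 0.0576 + 0.0036 + 0.0100 + 0.0900 = 0.2190
B_B = 1 / 0.2190 = 4.5662
Ranking by B (broadest → narrowest): Andrena sp. C (5.94) > Andrena sp. A (5.28) > Andrena sp. B (4.57)

Andrena sp. C > Andrena sp. A > Andrena sp. B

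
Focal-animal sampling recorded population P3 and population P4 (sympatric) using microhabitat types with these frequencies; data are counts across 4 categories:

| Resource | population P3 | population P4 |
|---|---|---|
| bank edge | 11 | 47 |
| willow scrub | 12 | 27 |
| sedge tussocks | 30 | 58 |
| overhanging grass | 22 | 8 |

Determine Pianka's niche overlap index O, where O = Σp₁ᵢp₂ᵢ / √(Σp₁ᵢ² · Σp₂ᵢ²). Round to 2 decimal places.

Proportions for population P3 (n=75): 11/75=0.1467, 12/75=0.1600, 30/75=0.4000, 22/75=0.2933
Proportions for population P4 (n=140): 47/140=0.3357, 27/140=0.1929, 58/140=0.4143, 8/140=0.0571
Σ p₁ᵢp₂ᵢ = 0.049247 + 0.030864 + 0.165720 + 0.016747 = 0.262578
Σp_1ᵢ² = 0.1467² + 0.1600² + 0.4000² + 0.2933² = 0.021521 + 0.025600 + 0.160000 + 0.086025 = 0.293146
Σp_2ᵢ² = 0.3357² + 0.1929² + 0.4143² + 0.0571² = 0.112694 + 0.037210 + 0.171644 + 0.003260 = 0.324808
O = 0.262578 / √(0.293146 × 0.324808) = 0.262578 / 0.3085712 = 0.8509

0.85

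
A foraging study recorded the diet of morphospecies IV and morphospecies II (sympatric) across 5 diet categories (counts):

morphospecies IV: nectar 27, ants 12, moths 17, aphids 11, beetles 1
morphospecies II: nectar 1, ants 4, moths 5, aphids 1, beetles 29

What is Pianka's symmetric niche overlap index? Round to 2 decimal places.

0.19

Proportions for morphospecies IV (n=68): 27/68=0.3971, 12/68=0.1765, 17/68=0.2500, 11/68=0.1618, 1/68=0.0147
Proportions for morphospecies II (n=40): 1/40=0.0250, 4/40=0.1000, 5/40=0.1250, 1/40=0.0250, 29/40=0.7250
Σ p₁ᵢp₂ᵢ = 0.009928 + 0.017650 + 0.031250 + 0.004045 + 0.010658 = 0.073531
Σp_1ᵢ² = 0.3971² + 0.1765² + 0.2500² + 0.1618² + 0.0147² = 0.157688 + 0.031152 + 0.062500 + 0.026179 + 0.000216 = 0.277735
Σp_2ᵢ² = 0.0250² + 0.1000² + 0.1250² + 0.0250² + 0.7250² = 0.000625 + 0.010000 + 0.015625 + 0.000625 + 0.525625 = 0.552500
O = 0.073531 / √(0.277735 × 0.552500) = 0.073531 / 0.3917251 = 0.1877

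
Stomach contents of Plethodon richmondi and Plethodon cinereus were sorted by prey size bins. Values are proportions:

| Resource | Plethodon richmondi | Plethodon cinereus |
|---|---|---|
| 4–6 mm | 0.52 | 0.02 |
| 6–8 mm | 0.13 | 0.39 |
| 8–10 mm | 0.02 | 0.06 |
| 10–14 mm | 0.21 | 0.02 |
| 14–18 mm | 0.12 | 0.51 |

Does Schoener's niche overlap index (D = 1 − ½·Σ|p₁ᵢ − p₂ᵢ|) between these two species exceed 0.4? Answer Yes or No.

No

Σ|p₁ᵢ − p₂ᵢ| = 0.50 + 0.26 + 0.04 + 0.19 + 0.39 = 1.38
D = 1 − ½ × 1.38 = 1 − 0.690 = 0.3100
D = 0.3100 < 0.4 → No.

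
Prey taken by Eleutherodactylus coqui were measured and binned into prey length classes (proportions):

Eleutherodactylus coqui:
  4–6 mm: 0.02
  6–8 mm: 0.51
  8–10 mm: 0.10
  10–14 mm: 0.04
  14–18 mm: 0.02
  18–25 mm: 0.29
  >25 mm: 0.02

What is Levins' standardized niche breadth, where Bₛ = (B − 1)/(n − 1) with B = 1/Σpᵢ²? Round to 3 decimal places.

Σpᵢ² = 0.02² + 0.51² + 0.10² + 0.04² + 0.02² + 0.29² + 0.02² = 0.0004 + 0.2601 + 0.0100 + 0.0016 + 0.0004 + 0.0841 + 0.0004 = 0.3570
B = 1 / 0.3570 = 2.80112
Bₛ = (B − 1)/(n − 1) = (2.80112 − 1)/(7 − 1) = 1.80112/6 = 0.30019

0.300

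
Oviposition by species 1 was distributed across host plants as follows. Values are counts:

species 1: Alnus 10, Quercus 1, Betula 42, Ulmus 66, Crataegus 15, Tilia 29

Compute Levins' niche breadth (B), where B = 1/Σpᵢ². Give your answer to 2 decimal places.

3.65

Proportions for species 1 (n=163): 10/163=0.0613, 1/163=0.0061, 42/163=0.2577, 66/163=0.4049, 15/163=0.0920, 29/163=0.1779
Σpᵢ² = 0.0613² + 0.0061² + 0.2577² + 0.4049² + 0.0920² + 0.1779² = 0.003758 + 0.000037 + 0.066409 + 0.163944 + 0.008464 + 0.031648 = 0.274260
B = 1 / 0.274260 = 3.6462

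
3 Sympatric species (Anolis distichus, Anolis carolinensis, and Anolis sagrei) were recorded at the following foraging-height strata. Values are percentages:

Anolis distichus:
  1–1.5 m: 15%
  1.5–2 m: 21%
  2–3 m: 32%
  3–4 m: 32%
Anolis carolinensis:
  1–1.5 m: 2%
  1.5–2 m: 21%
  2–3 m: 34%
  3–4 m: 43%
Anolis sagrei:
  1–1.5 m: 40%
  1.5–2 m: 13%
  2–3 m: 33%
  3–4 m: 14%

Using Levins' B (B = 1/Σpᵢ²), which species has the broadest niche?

Convert percentages to proportions (divide by 100).
Σp_distᵢ² = 0.15² + 0.21² + 0.32² + 0.32² = 0.0225 + 0.0441 + 0.1024 + 0.1024 = 0.2714
B_dist = 1 / 0.2714 = 3.6846
Σp_caroᵢ² = 0.02² + 0.21² + 0.34² + 0.43² = 0.0004 + 0.0441 + 0.1156 + 0.1849 = 0.3450
B_caro = 1 / 0.3450 = 2.8986
Σp_sagrᵢ² = 0.40² + 0.13² + 0.33² + 0.14² = 0.1600 + 0.0169 + 0.1089 + 0.0196 = 0.3054
B_sagr = 1 / 0.3054 = 3.2744
Highest B → broadest niche (most generalist): Anolis distichus (B = 3.68).

Anolis distichus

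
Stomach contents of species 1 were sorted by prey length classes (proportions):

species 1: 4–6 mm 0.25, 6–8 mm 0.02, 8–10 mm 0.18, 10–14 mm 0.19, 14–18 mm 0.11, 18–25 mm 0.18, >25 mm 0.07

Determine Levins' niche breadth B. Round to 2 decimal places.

5.53

Σpᵢ² = 0.25² + 0.02² + 0.18² + 0.19² + 0.11² + 0.18² + 0.07² = 0.0625 + 0.0004 + 0.0324 + 0.0361 + 0.0121 + 0.0324 + 0.0049 = 0.1808
B = 1 / 0.1808 = 5.5310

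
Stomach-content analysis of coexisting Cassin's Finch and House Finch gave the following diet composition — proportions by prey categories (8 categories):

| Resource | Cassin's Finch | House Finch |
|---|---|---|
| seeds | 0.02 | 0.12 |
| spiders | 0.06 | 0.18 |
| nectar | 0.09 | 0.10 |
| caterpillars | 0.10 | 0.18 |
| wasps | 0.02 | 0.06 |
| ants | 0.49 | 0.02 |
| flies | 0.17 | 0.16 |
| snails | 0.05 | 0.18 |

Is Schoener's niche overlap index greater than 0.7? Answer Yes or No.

No

Σ|p₁ᵢ − p₂ᵢ| = 0.10 + 0.12 + 0.01 + 0.08 + 0.04 + 0.47 + 0.01 + 0.13 = 0.96
D = 1 − ½ × 0.96 = 1 − 0.480 = 0.5200
D = 0.5200 < 0.7 → No.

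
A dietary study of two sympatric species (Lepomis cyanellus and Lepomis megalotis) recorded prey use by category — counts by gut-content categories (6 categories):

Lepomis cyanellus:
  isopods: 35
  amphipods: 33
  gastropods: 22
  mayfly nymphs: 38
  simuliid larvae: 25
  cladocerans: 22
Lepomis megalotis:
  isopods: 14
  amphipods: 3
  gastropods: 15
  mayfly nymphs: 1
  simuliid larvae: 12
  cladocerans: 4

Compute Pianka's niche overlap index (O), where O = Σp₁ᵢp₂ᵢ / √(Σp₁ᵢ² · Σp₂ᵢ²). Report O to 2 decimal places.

0.76

Proportions for Lepomis cyanellus (n=175): 35/175=0.2000, 33/175=0.1886, 22/175=0.1257, 38/175=0.2171, 25/175=0.1429, 22/175=0.1257
Proportions for Lepomis megalotis (n=49): 14/49=0.2857, 3/49=0.0612, 15/49=0.3061, 1/49=0.0204, 12/49=0.2449, 4/49=0.0816
Σ p₁ᵢp₂ᵢ = 0.057140 + 0.011542 + 0.038477 + 0.004429 + 0.034996 + 0.010257 = 0.156841
Σp_1ᵢ² = 0.2000² + 0.1886² + 0.1257² + 0.2171² + 0.1429² + 0.1257² = 0.040000 + 0.035570 + 0.015800 + 0.047132 + 0.020420 + 0.015800 = 0.174722
Σp_2ᵢ² = 0.2857² + 0.0612² + 0.3061² + 0.0204² + 0.2449² + 0.0816² = 0.081624 + 0.003745 + 0.093697 + 0.000416 + 0.059976 + 0.006659 = 0.246117
O = 0.156841 / √(0.174722 × 0.246117) = 0.156841 / 0.2073694 = 0.7563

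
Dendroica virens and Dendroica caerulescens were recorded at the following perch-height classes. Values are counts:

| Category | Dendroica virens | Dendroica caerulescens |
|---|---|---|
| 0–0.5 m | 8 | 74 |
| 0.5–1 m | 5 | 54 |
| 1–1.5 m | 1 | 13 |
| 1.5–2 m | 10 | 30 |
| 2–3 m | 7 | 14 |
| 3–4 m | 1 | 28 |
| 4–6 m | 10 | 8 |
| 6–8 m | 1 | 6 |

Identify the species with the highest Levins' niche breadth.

Dendroica virens

Proportions for Dendroica virens (n=43): 8/43=0.1860, 5/43=0.1163, 1/43=0.0233, 10/43=0.2326, 7/43=0.1628, 1/43=0.0233, 10/43=0.2326, 1/43=0.0233
Proportions for Dendroica caerulescens (n=227): 74/227=0.3260, 54/227=0.2379, 13/227=0.0573, 30/227=0.1322, 14/227=0.0617, 28/227=0.1233, 8/227=0.0352, 6/227=0.0264
Σp_vireᵢ² = 0.1860² + 0.1163² + 0.0233² + 0.2326² + 0.1628² + 0.0233² + 0.2326² + 0.0233² = 0.034596 + 0.013526 + 0.000543 + 0.054103 + 0.026504 + 0.000543 + 0.054103 + 0.000543 = 0.184461
B_vire = 1 / 0.184461 = 5.4212
Σp_caerᵢ² = 0.3260² + 0.2379² + 0.0573² + 0.1322² + 0.0617² + 0.1233² + 0.0352² + 0.0264² = 0.106276 + 0.056596 + 0.003283 + 0.017477 + 0.003807 + 0.015203 + 0.001239 + 0.000697 = 0.204578
B_caer = 1 / 0.204578 = 4.8881
Highest B → broadest niche (most generalist): Dendroica virens (B = 5.42).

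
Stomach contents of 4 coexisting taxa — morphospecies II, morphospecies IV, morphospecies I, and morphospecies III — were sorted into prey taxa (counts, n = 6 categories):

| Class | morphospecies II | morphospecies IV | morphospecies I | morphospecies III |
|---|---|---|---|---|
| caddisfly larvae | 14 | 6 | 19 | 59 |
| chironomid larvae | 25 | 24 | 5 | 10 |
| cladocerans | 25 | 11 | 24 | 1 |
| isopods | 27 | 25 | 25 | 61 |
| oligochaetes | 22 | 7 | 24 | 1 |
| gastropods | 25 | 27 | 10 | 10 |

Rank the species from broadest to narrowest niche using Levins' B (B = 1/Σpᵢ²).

morphospecies II > morphospecies I > morphospecies IV > morphospecies III

Proportions for morphospecies II (n=138): 14/138=0.1014, 25/138=0.1812, 25/138=0.1812, 27/138=0.1957, 22/138=0.1594, 25/138=0.1812
Proportions for morphospecies IV (n=100): 6/100=0.0600, 24/100=0.2400, 11/100=0.1100, 25/100=0.2500, 7/100=0.0700, 27/100=0.2700
Proportions for morphospecies I (n=107): 19/107=0.1776, 5/107=0.0467, 24/107=0.2243, 25/107=0.2336, 24/107=0.2243, 10/107=0.0935
Proportions for morphospecies III (n=142): 59/142=0.4155, 10/142=0.0704, 1/142=0.0070, 61/142=0.4296, 1/142=0.0070, 10/142=0.0704
Σp_IIᵢ² = 0.1014² + 0.1812² + 0.1812² + 0.1957² + 0.1594² + 0.1812² = 0.010282 + 0.032833 + 0.032833 + 0.038298 + 0.025408 + 0.032833 = 0.172487
B_II = 1 / 0.172487 = 5.7975
Σp_IVᵢ² = 0.0600² + 0.2400² + 0.1100² + 0.2500² + 0.0700² + 0.2700² = 0.003600 + 0.057600 + 0.012100 + 0.062500 + 0.004900 + 0.072900 = 0.213600
B_IV = 1 / 0.213600 = 4.6816
Σp_Iᵢ² = 0.1776² + 0.0467² + 0.2243² + 0.2336² + 0.2243² + 0.0935² = 0.031542 + 0.002181 + 0.050310 + 0.054569 + 0.050310 + 0.008742 = 0.197654
B_I = 1 / 0.197654 = 5.0593
Σp_IIIᵢ² = 0.4155² + 0.0704² + 0.0070² + 0.4296² + 0.0070² + 0.0704² = 0.172640 + 0.004956 + 0.000049 + 0.184556 + 0.000049 + 0.004956 = 0.367206
B_III = 1 / 0.367206 = 2.7233
Ranking by B (broadest → narrowest): morphospecies II (5.80) > morphospecies I (5.06) > morphospecies IV (4.68) > morphospecies III (2.72)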